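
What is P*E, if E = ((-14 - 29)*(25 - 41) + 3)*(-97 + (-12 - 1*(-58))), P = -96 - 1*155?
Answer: 8845491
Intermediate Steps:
P = -251 (P = -96 - 155 = -251)
E = -35241 (E = (-43*(-16) + 3)*(-97 + (-12 + 58)) = (688 + 3)*(-97 + 46) = 691*(-51) = -35241)
P*E = -251*(-35241) = 8845491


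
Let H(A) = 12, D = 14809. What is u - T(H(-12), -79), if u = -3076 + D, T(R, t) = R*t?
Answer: 12681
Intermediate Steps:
u = 11733 (u = -3076 + 14809 = 11733)
u - T(H(-12), -79) = 11733 - 12*(-79) = 11733 - 1*(-948) = 11733 + 948 = 12681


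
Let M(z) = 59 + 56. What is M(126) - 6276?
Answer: -6161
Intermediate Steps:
M(z) = 115
M(126) - 6276 = 115 - 6276 = -6161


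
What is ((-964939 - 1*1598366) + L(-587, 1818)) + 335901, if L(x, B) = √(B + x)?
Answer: -2227404 + √1231 ≈ -2.2274e+6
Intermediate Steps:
((-964939 - 1*1598366) + L(-587, 1818)) + 335901 = ((-964939 - 1*1598366) + √(1818 - 587)) + 335901 = ((-964939 - 1598366) + √1231) + 335901 = (-2563305 + √1231) + 335901 = -2227404 + √1231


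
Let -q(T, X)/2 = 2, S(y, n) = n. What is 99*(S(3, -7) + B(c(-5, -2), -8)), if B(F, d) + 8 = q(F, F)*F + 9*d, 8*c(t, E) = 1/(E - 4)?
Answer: -34419/4 ≈ -8604.8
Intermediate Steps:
q(T, X) = -4 (q(T, X) = -2*2 = -4)
c(t, E) = 1/(8*(-4 + E)) (c(t, E) = 1/(8*(E - 4)) = 1/(8*(-4 + E)))
B(F, d) = -8 - 4*F + 9*d (B(F, d) = -8 + (-4*F + 9*d) = -8 - 4*F + 9*d)
99*(S(3, -7) + B(c(-5, -2), -8)) = 99*(-7 + (-8 - 1/(2*(-4 - 2)) + 9*(-8))) = 99*(-7 + (-8 - 1/(2*(-6)) - 72)) = 99*(-7 + (-8 - (-1)/(2*6) - 72)) = 99*(-7 + (-8 - 4*(-1/48) - 72)) = 99*(-7 + (-8 + 1/12 - 72)) = 99*(-7 - 959/12) = 99*(-1043/12) = -34419/4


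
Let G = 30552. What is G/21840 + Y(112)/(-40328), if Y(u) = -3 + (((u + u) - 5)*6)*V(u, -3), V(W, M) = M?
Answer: 27463747/18349240 ≈ 1.4967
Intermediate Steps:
Y(u) = 87 - 36*u (Y(u) = -3 + (((u + u) - 5)*6)*(-3) = -3 + ((2*u - 5)*6)*(-3) = -3 + ((-5 + 2*u)*6)*(-3) = -3 + (-30 + 12*u)*(-3) = -3 + (90 - 36*u) = 87 - 36*u)
G/21840 + Y(112)/(-40328) = 30552/21840 + (87 - 36*112)/(-40328) = 30552*(1/21840) + (87 - 4032)*(-1/40328) = 1273/910 - 3945*(-1/40328) = 1273/910 + 3945/40328 = 27463747/18349240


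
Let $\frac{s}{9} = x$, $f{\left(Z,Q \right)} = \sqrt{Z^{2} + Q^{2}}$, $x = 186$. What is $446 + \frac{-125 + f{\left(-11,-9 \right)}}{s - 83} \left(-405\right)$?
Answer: $\frac{760211}{1591} - \frac{405 \sqrt{202}}{1591} \approx 474.2$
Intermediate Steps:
$f{\left(Z,Q \right)} = \sqrt{Q^{2} + Z^{2}}$
$s = 1674$ ($s = 9 \cdot 186 = 1674$)
$446 + \frac{-125 + f{\left(-11,-9 \right)}}{s - 83} \left(-405\right) = 446 + \frac{-125 + \sqrt{\left(-9\right)^{2} + \left(-11\right)^{2}}}{1674 - 83} \left(-405\right) = 446 + \frac{-125 + \sqrt{81 + 121}}{1591} \left(-405\right) = 446 + \left(-125 + \sqrt{202}\right) \frac{1}{1591} \left(-405\right) = 446 + \left(- \frac{125}{1591} + \frac{\sqrt{202}}{1591}\right) \left(-405\right) = 446 + \left(\frac{50625}{1591} - \frac{405 \sqrt{202}}{1591}\right) = \frac{760211}{1591} - \frac{405 \sqrt{202}}{1591}$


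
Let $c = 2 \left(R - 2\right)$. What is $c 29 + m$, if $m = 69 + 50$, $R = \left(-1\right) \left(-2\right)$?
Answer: $119$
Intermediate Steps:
$R = 2$
$m = 119$
$c = 0$ ($c = 2 \left(2 - 2\right) = 2 \cdot 0 = 0$)
$c 29 + m = 0 \cdot 29 + 119 = 0 + 119 = 119$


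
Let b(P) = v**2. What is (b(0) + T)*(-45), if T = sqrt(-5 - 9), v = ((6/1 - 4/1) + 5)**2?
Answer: -108045 - 45*I*sqrt(14) ≈ -1.0805e+5 - 168.37*I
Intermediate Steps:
v = 49 (v = ((6*1 - 4*1) + 5)**2 = ((6 - 4) + 5)**2 = (2 + 5)**2 = 7**2 = 49)
b(P) = 2401 (b(P) = 49**2 = 2401)
T = I*sqrt(14) (T = sqrt(-14) = I*sqrt(14) ≈ 3.7417*I)
(b(0) + T)*(-45) = (2401 + I*sqrt(14))*(-45) = -108045 - 45*I*sqrt(14)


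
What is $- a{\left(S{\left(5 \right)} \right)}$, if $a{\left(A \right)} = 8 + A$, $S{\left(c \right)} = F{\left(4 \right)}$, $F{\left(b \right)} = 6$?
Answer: $-14$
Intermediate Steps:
$S{\left(c \right)} = 6$
$- a{\left(S{\left(5 \right)} \right)} = - (8 + 6) = \left(-1\right) 14 = -14$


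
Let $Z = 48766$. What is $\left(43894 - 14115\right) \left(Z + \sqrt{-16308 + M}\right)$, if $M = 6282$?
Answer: $1452202714 + 89337 i \sqrt{1114} \approx 1.4522 \cdot 10^{9} + 2.9818 \cdot 10^{6} i$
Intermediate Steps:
$\left(43894 - 14115\right) \left(Z + \sqrt{-16308 + M}\right) = \left(43894 - 14115\right) \left(48766 + \sqrt{-16308 + 6282}\right) = 29779 \left(48766 + \sqrt{-10026}\right) = 29779 \left(48766 + 3 i \sqrt{1114}\right) = 1452202714 + 89337 i \sqrt{1114}$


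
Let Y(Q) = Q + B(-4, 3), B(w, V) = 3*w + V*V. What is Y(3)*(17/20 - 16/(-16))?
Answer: 0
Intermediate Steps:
B(w, V) = V**2 + 3*w (B(w, V) = 3*w + V**2 = V**2 + 3*w)
Y(Q) = -3 + Q (Y(Q) = Q + (3**2 + 3*(-4)) = Q + (9 - 12) = Q - 3 = -3 + Q)
Y(3)*(17/20 - 16/(-16)) = (-3 + 3)*(17/20 - 16/(-16)) = 0*(17*(1/20) - 16*(-1/16)) = 0*(17/20 + 1) = 0*(37/20) = 0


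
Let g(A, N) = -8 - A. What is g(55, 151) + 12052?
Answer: 11989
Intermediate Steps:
g(55, 151) + 12052 = (-8 - 1*55) + 12052 = (-8 - 55) + 12052 = -63 + 12052 = 11989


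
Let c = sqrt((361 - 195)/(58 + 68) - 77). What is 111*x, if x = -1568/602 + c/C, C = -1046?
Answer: -12432/43 - 74*I*sqrt(2086)/3661 ≈ -289.12 - 0.92319*I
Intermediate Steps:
c = 4*I*sqrt(2086)/21 (c = sqrt(166/126 - 77) = sqrt(166*(1/126) - 77) = sqrt(83/63 - 77) = sqrt(-4768/63) = 4*I*sqrt(2086)/21 ≈ 8.6996*I)
x = -112/43 - 2*I*sqrt(2086)/10983 (x = -1568/602 + (4*I*sqrt(2086)/21)/(-1046) = -1568*1/602 + (4*I*sqrt(2086)/21)*(-1/1046) = -112/43 - 2*I*sqrt(2086)/10983 ≈ -2.6047 - 0.008317*I)
111*x = 111*(-112/43 - 2*I*sqrt(2086)/10983) = -12432/43 - 74*I*sqrt(2086)/3661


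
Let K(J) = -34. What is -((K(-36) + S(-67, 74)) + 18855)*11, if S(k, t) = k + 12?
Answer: -206426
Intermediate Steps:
S(k, t) = 12 + k
-((K(-36) + S(-67, 74)) + 18855)*11 = -((-34 + (12 - 67)) + 18855)*11 = -((-34 - 55) + 18855)*11 = -(-89 + 18855)*11 = -1*18766*11 = -18766*11 = -206426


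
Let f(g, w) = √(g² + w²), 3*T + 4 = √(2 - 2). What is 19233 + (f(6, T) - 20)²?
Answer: 177037/9 - 80*√85/3 ≈ 19425.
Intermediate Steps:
T = -4/3 (T = -4/3 + √(2 - 2)/3 = -4/3 + √0/3 = -4/3 + (⅓)*0 = -4/3 + 0 = -4/3 ≈ -1.3333)
19233 + (f(6, T) - 20)² = 19233 + (√(6² + (-4/3)²) - 20)² = 19233 + (√(36 + 16/9) - 20)² = 19233 + (√(340/9) - 20)² = 19233 + (2*√85/3 - 20)² = 19233 + (-20 + 2*√85/3)²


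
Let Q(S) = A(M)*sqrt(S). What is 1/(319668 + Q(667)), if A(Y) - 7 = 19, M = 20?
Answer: 79917/25546794833 - 13*sqrt(667)/51093589666 ≈ 3.1217e-6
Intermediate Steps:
A(Y) = 26 (A(Y) = 7 + 19 = 26)
Q(S) = 26*sqrt(S)
1/(319668 + Q(667)) = 1/(319668 + 26*sqrt(667))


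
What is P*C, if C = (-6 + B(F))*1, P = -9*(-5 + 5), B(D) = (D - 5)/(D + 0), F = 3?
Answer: 0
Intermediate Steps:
B(D) = (-5 + D)/D
P = 0 (P = -9*0 = 0)
C = -20/3 (C = (-6 + (-5 + 3)/3)*1 = (-6 + (⅓)*(-2))*1 = (-6 - ⅔)*1 = -20/3*1 = -20/3 ≈ -6.6667)
P*C = 0*(-20/3) = 0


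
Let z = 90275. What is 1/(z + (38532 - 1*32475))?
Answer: 1/96332 ≈ 1.0381e-5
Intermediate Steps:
1/(z + (38532 - 1*32475)) = 1/(90275 + (38532 - 1*32475)) = 1/(90275 + (38532 - 32475)) = 1/(90275 + 6057) = 1/96332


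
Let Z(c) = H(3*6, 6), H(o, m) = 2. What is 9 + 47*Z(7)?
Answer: 103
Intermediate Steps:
Z(c) = 2
9 + 47*Z(7) = 9 + 47*2 = 9 + 94 = 103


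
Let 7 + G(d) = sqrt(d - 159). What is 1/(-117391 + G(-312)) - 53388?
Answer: -735808945351898/13782290875 - I*sqrt(471)/13782290875 ≈ -53388.0 - 1.5747e-9*I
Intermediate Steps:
G(d) = -7 + sqrt(-159 + d) (G(d) = -7 + sqrt(d - 159) = -7 + sqrt(-159 + d))
1/(-117391 + G(-312)) - 53388 = 1/(-117391 + (-7 + sqrt(-159 - 312))) - 53388 = 1/(-117391 + (-7 + sqrt(-471))) - 53388 = 1/(-117391 + (-7 + I*sqrt(471))) - 53388 = 1/(-117398 + I*sqrt(471)) - 53388 = -53388 + 1/(-117398 + I*sqrt(471))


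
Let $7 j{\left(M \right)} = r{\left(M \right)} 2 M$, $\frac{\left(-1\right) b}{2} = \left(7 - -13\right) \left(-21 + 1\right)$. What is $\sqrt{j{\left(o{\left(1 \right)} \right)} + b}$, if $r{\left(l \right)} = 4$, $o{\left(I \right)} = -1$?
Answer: $\frac{2 \sqrt{9786}}{7} \approx 28.264$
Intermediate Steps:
$b = 800$ ($b = - 2 \left(7 - -13\right) \left(-21 + 1\right) = - 2 \left(7 + 13\right) \left(-20\right) = - 2 \cdot 20 \left(-20\right) = \left(-2\right) \left(-400\right) = 800$)
$j{\left(M \right)} = \frac{8 M}{7}$ ($j{\left(M \right)} = \frac{4 \cdot 2 M}{7} = \frac{8 M}{7}$)
$\sqrt{j{\left(o{\left(1 \right)} \right)} + b} = \sqrt{\frac{8}{7} \left(-1\right) + 800} = \sqrt{- \frac{8}{7} + 800} = \sqrt{\frac{5592}{7}} = \frac{2 \sqrt{9786}}{7}$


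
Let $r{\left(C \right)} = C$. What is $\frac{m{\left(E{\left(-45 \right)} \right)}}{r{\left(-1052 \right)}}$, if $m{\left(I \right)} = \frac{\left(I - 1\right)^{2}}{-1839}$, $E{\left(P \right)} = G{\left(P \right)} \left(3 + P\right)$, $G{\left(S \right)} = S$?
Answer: $\frac{3568321}{1934628} \approx 1.8444$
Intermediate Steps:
$E{\left(P \right)} = P \left(3 + P\right)$
$m{\left(I \right)} = - \frac{\left(-1 + I\right)^{2}}{1839}$ ($m{\left(I \right)} = \left(-1 + I\right)^{2} \left(- \frac{1}{1839}\right) = - \frac{\left(-1 + I\right)^{2}}{1839}$)
$\frac{m{\left(E{\left(-45 \right)} \right)}}{r{\left(-1052 \right)}} = \frac{\left(- \frac{1}{1839}\right) \left(-1 - 45 \left(3 - 45\right)\right)^{2}}{-1052} = - \frac{\left(-1 - -1890\right)^{2}}{1839} \left(- \frac{1}{1052}\right) = - \frac{\left(-1 + 1890\right)^{2}}{1839} \left(- \frac{1}{1052}\right) = - \frac{1889^{2}}{1839} \left(- \frac{1}{1052}\right) = \left(- \frac{1}{1839}\right) 3568321 \left(- \frac{1}{1052}\right) = \left(- \frac{3568321}{1839}\right) \left(- \frac{1}{1052}\right) = \frac{3568321}{1934628}$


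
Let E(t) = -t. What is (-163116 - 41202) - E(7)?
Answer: -204311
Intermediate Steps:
(-163116 - 41202) - E(7) = (-163116 - 41202) - (-1)*7 = -204318 - 1*(-7) = -204318 + 7 = -204311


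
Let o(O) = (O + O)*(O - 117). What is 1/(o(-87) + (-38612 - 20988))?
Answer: -1/24104 ≈ -4.1487e-5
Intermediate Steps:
o(O) = 2*O*(-117 + O) (o(O) = (2*O)*(-117 + O) = 2*O*(-117 + O))
1/(o(-87) + (-38612 - 20988)) = 1/(2*(-87)*(-117 - 87) + (-38612 - 20988)) = 1/(2*(-87)*(-204) - 59600) = 1/(35496 - 59600) = 1/(-24104) = -1/24104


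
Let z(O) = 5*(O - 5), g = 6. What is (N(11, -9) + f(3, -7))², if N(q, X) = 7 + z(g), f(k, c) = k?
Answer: 225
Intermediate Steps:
z(O) = -25 + 5*O (z(O) = 5*(-5 + O) = -25 + 5*O)
N(q, X) = 12 (N(q, X) = 7 + (-25 + 5*6) = 7 + (-25 + 30) = 7 + 5 = 12)
(N(11, -9) + f(3, -7))² = (12 + 3)² = 15² = 225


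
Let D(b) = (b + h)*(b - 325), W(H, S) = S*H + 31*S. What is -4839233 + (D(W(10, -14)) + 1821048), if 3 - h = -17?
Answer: -2520139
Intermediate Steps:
h = 20 (h = 3 - 1*(-17) = 3 + 17 = 20)
W(H, S) = 31*S + H*S (W(H, S) = H*S + 31*S = 31*S + H*S)
D(b) = (-325 + b)*(20 + b) (D(b) = (b + 20)*(b - 325) = (20 + b)*(-325 + b) = (-325 + b)*(20 + b))
-4839233 + (D(W(10, -14)) + 1821048) = -4839233 + ((-6500 + (-14*(31 + 10))**2 - (-4270)*(31 + 10)) + 1821048) = -4839233 + ((-6500 + (-14*41)**2 - (-4270)*41) + 1821048) = -4839233 + ((-6500 + (-574)**2 - 305*(-574)) + 1821048) = -4839233 + ((-6500 + 329476 + 175070) + 1821048) = -4839233 + (498046 + 1821048) = -4839233 + 2319094 = -2520139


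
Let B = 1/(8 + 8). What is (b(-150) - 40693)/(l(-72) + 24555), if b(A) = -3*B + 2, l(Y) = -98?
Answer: -651059/391312 ≈ -1.6638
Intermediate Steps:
B = 1/16 ≈ 0.062500
b(A) = 29/16 (b(A) = -3*1/16 + 2 = -3/16 + 2 = 29/16)
(b(-150) - 40693)/(l(-72) + 24555) = (29/16 - 40693)/(-98 + 24555) = -651059/16/24457 = -651059/16*1/24457 = -651059/391312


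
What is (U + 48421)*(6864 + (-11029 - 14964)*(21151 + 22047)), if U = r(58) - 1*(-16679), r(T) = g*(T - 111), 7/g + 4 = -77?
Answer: -5921257585801250/81 ≈ -7.3102e+13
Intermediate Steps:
g = -7/81 (g = 7/(-4 - 77) = 7/(-81) = 7*(-1/81) = -7/81 ≈ -0.086420)
r(T) = 259/27 - 7*T/81 (r(T) = -7*(T - 111)/81 = -7*(-111 + T)/81 = 259/27 - 7*T/81)
U = 1351370/81 (U = (259/27 - 7/81*58) - 1*(-16679) = (259/27 - 406/81) + 16679 = 371/81 + 16679 = 1351370/81 ≈ 16684.)
(U + 48421)*(6864 + (-11029 - 14964)*(21151 + 22047)) = (1351370/81 + 48421)*(6864 + (-11029 - 14964)*(21151 + 22047)) = 5273471*(6864 - 25993*43198)/81 = 5273471*(6864 - 1122845614)/81 = (5273471/81)*(-1122838750) = -5921257585801250/81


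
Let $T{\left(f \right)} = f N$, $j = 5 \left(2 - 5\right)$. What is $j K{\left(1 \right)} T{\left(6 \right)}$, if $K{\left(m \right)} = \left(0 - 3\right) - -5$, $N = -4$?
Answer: $720$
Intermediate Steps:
$j = -15$ ($j = 5 \left(-3\right) = -15$)
$K{\left(m \right)} = 2$ ($K{\left(m \right)} = \left(0 - 3\right) + 5 = -3 + 5 = 2$)
$T{\left(f \right)} = - 4 f$ ($T{\left(f \right)} = f \left(-4\right) = - 4 f$)
$j K{\left(1 \right)} T{\left(6 \right)} = \left(-15\right) 2 \left(\left(-4\right) 6\right) = \left(-30\right) \left(-24\right) = 720$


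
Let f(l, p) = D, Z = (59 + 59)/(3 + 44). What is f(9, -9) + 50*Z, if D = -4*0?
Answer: 5900/47 ≈ 125.53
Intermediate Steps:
D = 0
Z = 118/47 ≈ 2.5106
f(l, p) = 0
f(9, -9) + 50*Z = 0 + 50*(118/47) = 0 + 5900/47 = 5900/47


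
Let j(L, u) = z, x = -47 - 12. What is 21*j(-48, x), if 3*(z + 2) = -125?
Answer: -917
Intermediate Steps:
x = -59
z = -131/3 (z = -2 + (⅓)*(-125) = -2 - 125/3 = -131/3 ≈ -43.667)
j(L, u) = -131/3
21*j(-48, x) = 21*(-131/3) = -917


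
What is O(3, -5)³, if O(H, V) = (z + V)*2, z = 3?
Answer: -64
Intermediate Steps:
O(H, V) = 6 + 2*V (O(H, V) = (3 + V)*2 = 6 + 2*V)
O(3, -5)³ = (6 + 2*(-5))³ = (6 - 10)³ = (-4)³ = -64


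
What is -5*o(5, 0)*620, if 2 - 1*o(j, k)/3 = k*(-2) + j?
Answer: 27900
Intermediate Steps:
o(j, k) = 6 - 3*j + 6*k (o(j, k) = 6 - 3*(k*(-2) + j) = 6 - 3*(-2*k + j) = 6 - 3*(j - 2*k) = 6 + (-3*j + 6*k) = 6 - 3*j + 6*k)
-5*o(5, 0)*620 = -5*(6 - 3*5 + 6*0)*620 = -5*(6 - 15 + 0)*620 = -5*(-9)*620 = 45*620 = 27900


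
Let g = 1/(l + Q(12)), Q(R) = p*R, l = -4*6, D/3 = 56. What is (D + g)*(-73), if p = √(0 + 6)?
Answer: -147241/12 - 73*√6/24 ≈ -12278.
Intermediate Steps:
p = √6 ≈ 2.4495
D = 168 (D = 3*56 = 168)
l = -24
Q(R) = R*√6 (Q(R) = √6*R = R*√6)
g = 1/(-24 + 12*√6) ≈ 0.18540
(D + g)*(-73) = (168 + (1/12 + √6/24))*(-73) = (2017/12 + √6/24)*(-73) = -147241/12 - 73*√6/24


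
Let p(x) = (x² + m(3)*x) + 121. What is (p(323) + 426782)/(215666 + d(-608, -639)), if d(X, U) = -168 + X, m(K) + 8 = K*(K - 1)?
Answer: 88431/35815 ≈ 2.4691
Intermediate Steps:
m(K) = -8 + K*(-1 + K) (m(K) = -8 + K*(K - 1) = -8 + K*(-1 + K))
p(x) = 121 + x² - 2*x (p(x) = (x² + (-8 + 3² - 1*3)*x) + 121 = (x² + (-8 + 9 - 3)*x) + 121 = (x² - 2*x) + 121 = 121 + x² - 2*x)
(p(323) + 426782)/(215666 + d(-608, -639)) = ((121 + 323² - 2*323) + 426782)/(215666 + (-168 - 608)) = ((121 + 104329 - 646) + 426782)/(215666 - 776) = (103804 + 426782)/214890 = 530586*(1/214890) = 88431/35815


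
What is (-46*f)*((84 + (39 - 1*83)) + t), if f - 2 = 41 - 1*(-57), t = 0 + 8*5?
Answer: -368000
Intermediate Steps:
t = 40 (t = 0 + 40 = 40)
f = 100 (f = 2 + (41 - 1*(-57)) = 2 + (41 + 57) = 2 + 98 = 100)
(-46*f)*((84 + (39 - 1*83)) + t) = (-46*100)*((84 + (39 - 1*83)) + 40) = -4600*((84 + (39 - 83)) + 40) = -4600*((84 - 44) + 40) = -4600*(40 + 40) = -4600*80 = -368000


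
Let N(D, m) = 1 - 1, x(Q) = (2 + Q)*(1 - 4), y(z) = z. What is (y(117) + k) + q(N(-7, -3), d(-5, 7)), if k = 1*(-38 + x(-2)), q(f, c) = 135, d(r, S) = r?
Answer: 214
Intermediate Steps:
x(Q) = -6 - 3*Q (x(Q) = (2 + Q)*(-3) = -6 - 3*Q)
N(D, m) = 0
k = -38 (k = 1*(-38 + (-6 - 3*(-2))) = 1*(-38 + (-6 + 6)) = 1*(-38 + 0) = 1*(-38) = -38)
(y(117) + k) + q(N(-7, -3), d(-5, 7)) = (117 - 38) + 135 = 79 + 135 = 214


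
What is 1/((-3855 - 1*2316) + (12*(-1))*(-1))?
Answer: -1/6159 ≈ -0.00016236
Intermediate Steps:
1/((-3855 - 1*2316) + (12*(-1))*(-1)) = 1/((-3855 - 2316) - 12*(-1)) = 1/(-6171 + 12) = 1/(-6159) = -1/6159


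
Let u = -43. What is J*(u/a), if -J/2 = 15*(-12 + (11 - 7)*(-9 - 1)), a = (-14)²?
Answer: -16770/49 ≈ -342.25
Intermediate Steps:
a = 196
J = 1560 (J = -30*(-12 + (11 - 7)*(-9 - 1)) = -30*(-12 + 4*(-10)) = -30*(-12 - 40) = -30*(-52) = -2*(-780) = 1560)
J*(u/a) = 1560*(-43/196) = -16770/49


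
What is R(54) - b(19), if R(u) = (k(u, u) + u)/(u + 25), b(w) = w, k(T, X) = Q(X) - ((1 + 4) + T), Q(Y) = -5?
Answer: -1511/79 ≈ -19.127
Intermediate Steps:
k(T, X) = -10 - T (k(T, X) = -5 - ((1 + 4) + T) = -5 - (5 + T) = -5 + (-5 - T) = -10 - T)
R(u) = -10/(25 + u) (R(u) = ((-10 - u) + u)/(u + 25) = -10/(25 + u))
R(54) - b(19) = -10/(25 + 54) - 1*19 = -10/79 - 19 = -1511/79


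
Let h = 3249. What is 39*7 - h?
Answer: -2976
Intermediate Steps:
39*7 - h = 39*7 - 1*3249 = 273 - 3249 = -2976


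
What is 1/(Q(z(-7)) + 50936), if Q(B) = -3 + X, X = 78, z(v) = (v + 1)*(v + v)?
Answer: 1/51011 ≈ 1.9604e-5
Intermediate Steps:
z(v) = 2*v*(1 + v) (z(v) = (1 + v)*(2*v) = 2*v*(1 + v))
Q(B) = 75 (Q(B) = -3 + 78 = 75)
1/(Q(z(-7)) + 50936) = 1/(75 + 50936) = 1/51011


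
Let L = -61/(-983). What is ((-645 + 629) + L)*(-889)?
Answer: 13927963/983 ≈ 14169.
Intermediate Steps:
L = 61/983 (L = -61*(-1/983) = 61/983 ≈ 0.062055)
((-645 + 629) + L)*(-889) = ((-645 + 629) + 61/983)*(-889) = (-16 + 61/983)*(-889) = -15667/983*(-889) = 13927963/983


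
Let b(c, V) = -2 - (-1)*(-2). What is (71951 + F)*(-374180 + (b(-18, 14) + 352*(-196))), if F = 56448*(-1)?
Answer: -6870557528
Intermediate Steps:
F = -56448
b(c, V) = -4 (b(c, V) = -2 - 1*2 = -2 - 2 = -4)
(71951 + F)*(-374180 + (b(-18, 14) + 352*(-196))) = (71951 - 56448)*(-374180 + (-4 + 352*(-196))) = 15503*(-374180 + (-4 - 68992)) = 15503*(-374180 - 68996) = 15503*(-443176) = -6870557528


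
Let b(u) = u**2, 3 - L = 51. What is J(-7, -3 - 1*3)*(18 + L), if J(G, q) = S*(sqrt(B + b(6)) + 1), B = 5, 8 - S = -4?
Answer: -360 - 360*sqrt(41) ≈ -2665.1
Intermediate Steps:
S = 12 (S = 8 - 1*(-4) = 8 + 4 = 12)
L = -48 (L = 3 - 1*51 = 3 - 51 = -48)
J(G, q) = 12 + 12*sqrt(41) (J(G, q) = 12*(sqrt(5 + 6**2) + 1) = 12*(sqrt(5 + 36) + 1) = 12*(sqrt(41) + 1) = 12*(1 + sqrt(41)) = 12 + 12*sqrt(41))
J(-7, -3 - 1*3)*(18 + L) = (12 + 12*sqrt(41))*(18 - 48) = (12 + 12*sqrt(41))*(-30) = -360 - 360*sqrt(41)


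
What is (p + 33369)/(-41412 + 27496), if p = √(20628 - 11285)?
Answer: -681/284 - √9343/13916 ≈ -2.4048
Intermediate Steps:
p = √9343 ≈ 96.659
(p + 33369)/(-41412 + 27496) = (√9343 + 33369)/(-41412 + 27496) = (33369 + √9343)/(-13916) = (33369 + √9343)*(-1/13916) = -681/284 - √9343/13916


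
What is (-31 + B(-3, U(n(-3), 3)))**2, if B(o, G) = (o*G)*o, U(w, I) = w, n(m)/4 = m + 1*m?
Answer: 61009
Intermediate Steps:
n(m) = 8*m (n(m) = 4*(m + 1*m) = 4*(m + m) = 4*(2*m) = 8*m)
B(o, G) = G*o**2 (B(o, G) = (G*o)*o = G*o**2)
(-31 + B(-3, U(n(-3), 3)))**2 = (-31 + (8*(-3))*(-3)**2)**2 = (-31 - 24*9)**2 = (-31 - 216)**2 = (-247)**2 = 61009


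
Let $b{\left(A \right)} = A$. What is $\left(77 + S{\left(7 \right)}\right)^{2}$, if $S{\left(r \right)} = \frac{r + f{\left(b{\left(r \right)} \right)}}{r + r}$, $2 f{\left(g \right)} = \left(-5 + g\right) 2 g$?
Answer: $\frac{24649}{4} \approx 6162.3$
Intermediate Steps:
$f{\left(g \right)} = \frac{g \left(-10 + 2 g\right)}{2}$ ($f{\left(g \right)} = \frac{\left(-5 + g\right) 2 g}{2} = \frac{\left(-10 + 2 g\right) g}{2} = \frac{g \left(-10 + 2 g\right)}{2}$)
$S{\left(r \right)} = \frac{r + r \left(-5 + r\right)}{2 r}$ ($S{\left(r \right)} = \frac{r + r \left(-5 + r\right)}{r + r} = \frac{r + r \left(-5 + r\right)}{2 r}$)
$\left(77 + S{\left(7 \right)}\right)^{2} = \left(77 + \left(-2 + \frac{1}{2} \cdot 7\right)\right)^{2} = \left(77 + \left(-2 + \frac{7}{2}\right)\right)^{2} = \left(77 + \frac{3}{2}\right)^{2} = \left(\frac{157}{2}\right)^{2} = \frac{24649}{4}$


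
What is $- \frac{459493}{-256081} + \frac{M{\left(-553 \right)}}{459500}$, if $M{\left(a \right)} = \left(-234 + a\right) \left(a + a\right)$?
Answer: $\frac{217017784841}{58834609750} \approx 3.6886$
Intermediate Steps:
$M{\left(a \right)} = 2 a \left(-234 + a\right)$ ($M{\left(a \right)} = \left(-234 + a\right) 2 a = 2 a \left(-234 + a\right)$)
$- \frac{459493}{-256081} + \frac{M{\left(-553 \right)}}{459500} = - \frac{459493}{-256081} + \frac{2 \left(-553\right) \left(-234 - 553\right)}{459500} = \left(-459493\right) \left(- \frac{1}{256081}\right) + 2 \left(-553\right) \left(-787\right) \frac{1}{459500} = \frac{459493}{256081} + 870422 \cdot \frac{1}{459500} = \frac{459493}{256081} + \frac{435211}{229750} = \frac{217017784841}{58834609750}$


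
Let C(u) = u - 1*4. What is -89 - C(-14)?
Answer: -71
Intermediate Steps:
C(u) = -4 + u (C(u) = u - 4 = -4 + u)
-89 - C(-14) = -89 - (-4 - 14) = -89 - 1*(-18) = -89 + 18 = -71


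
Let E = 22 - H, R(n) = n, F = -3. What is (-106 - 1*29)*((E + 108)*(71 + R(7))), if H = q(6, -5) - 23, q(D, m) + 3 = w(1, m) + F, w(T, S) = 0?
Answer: -1674270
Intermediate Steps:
q(D, m) = -6 (q(D, m) = -3 + (0 - 3) = -3 - 3 = -6)
H = -29 (H = -6 - 23 = -29)
E = 51 (E = 22 - 1*(-29) = 22 + 29 = 51)
(-106 - 1*29)*((E + 108)*(71 + R(7))) = (-106 - 1*29)*((51 + 108)*(71 + 7)) = (-106 - 29)*(159*78) = -135*12402 = -1674270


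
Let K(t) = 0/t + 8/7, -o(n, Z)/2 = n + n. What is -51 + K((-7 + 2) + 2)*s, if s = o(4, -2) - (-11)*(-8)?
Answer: -1189/7 ≈ -169.86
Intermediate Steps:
o(n, Z) = -4*n (o(n, Z) = -2*(n + n) = -4*n)
s = -104 (s = -4*4 - (-11)*(-8) = -16 - 11*8 = -16 - 88 = -104)
K(t) = 8/7 (K(t) = 0 + 8*(⅐) = 0 + 8/7 = 8/7)
-51 + K((-7 + 2) + 2)*s = -51 + (8/7)*(-104) = -51 - 832/7 = -1189/7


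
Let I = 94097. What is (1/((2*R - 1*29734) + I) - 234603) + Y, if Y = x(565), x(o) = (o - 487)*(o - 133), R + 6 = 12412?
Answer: -17915881724/89175 ≈ -2.0091e+5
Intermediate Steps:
R = 12406 (R = -6 + 12412 = 12406)
x(o) = (-487 + o)*(-133 + o)
Y = 33696 (Y = 64771 + 565**2 - 620*565 = 64771 + 319225 - 350300 = 33696)
(1/((2*R - 1*29734) + I) - 234603) + Y = (1/((2*12406 - 1*29734) + 94097) - 234603) + 33696 = (1/((24812 - 29734) + 94097) - 234603) + 33696 = (1/(-4922 + 94097) - 234603) + 33696 = (1/89175 - 234603) + 33696 = -20920722524/89175 + 33696 = -17915881724/89175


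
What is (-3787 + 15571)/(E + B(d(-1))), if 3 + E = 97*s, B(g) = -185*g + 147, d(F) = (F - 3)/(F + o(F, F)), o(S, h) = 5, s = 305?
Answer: 5892/14957 ≈ 0.39393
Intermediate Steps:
d(F) = (-3 + F)/(5 + F) (d(F) = (F - 3)/(F + 5) = (-3 + F)/(5 + F))
B(g) = 147 - 185*g
E = 29582 (E = -3 + 97*305 = -3 + 29585 = 29582)
(-3787 + 15571)/(E + B(d(-1))) = (-3787 + 15571)/(29582 + (147 - 185*(-3 - 1)/(5 - 1))) = 11784/(29582 + (147 - 185*(-4)/4)) = 11784/(29582 + (147 - 185*(-1))) = 11784/(29582 + (147 + 185)) = 11784/(29582 + 332) = 11784/29914 = 11784*(1/29914) = 5892/14957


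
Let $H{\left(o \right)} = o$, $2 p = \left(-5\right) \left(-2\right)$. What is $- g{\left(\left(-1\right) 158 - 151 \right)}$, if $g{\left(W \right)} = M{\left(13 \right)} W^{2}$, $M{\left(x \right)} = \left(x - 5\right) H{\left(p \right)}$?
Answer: $-3819240$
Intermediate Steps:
$p = 5$ ($p = \frac{\left(-5\right) \left(-2\right)}{2} = \frac{1}{2} \cdot 10 = 5$)
$M{\left(x \right)} = -25 + 5 x$ ($M{\left(x \right)} = \left(x - 5\right) 5 = \left(-5 + x\right) 5 = -25 + 5 x$)
$g{\left(W \right)} = 40 W^{2}$ ($g{\left(W \right)} = \left(-25 + 5 \cdot 13\right) W^{2} = \left(-25 + 65\right) W^{2} = 40 W^{2}$)
$- g{\left(\left(-1\right) 158 - 151 \right)} = - 40 \left(\left(-1\right) 158 - 151\right)^{2} = - 40 \left(-158 - 151\right)^{2} = - 40 \left(-309\right)^{2} = - 40 \cdot 95481 = \left(-1\right) 3819240 = -3819240$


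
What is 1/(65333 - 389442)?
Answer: -1/324109 ≈ -3.0854e-6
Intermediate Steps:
1/(65333 - 389442) = 1/(-324109) = -1/324109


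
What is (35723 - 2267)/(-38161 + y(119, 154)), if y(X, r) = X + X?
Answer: -11152/12641 ≈ -0.88221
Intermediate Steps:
y(X, r) = 2*X
(35723 - 2267)/(-38161 + y(119, 154)) = (35723 - 2267)/(-38161 + 2*119) = 33456/(-38161 + 238) = 33456/(-37923) = 33456*(-1/37923) = -11152/12641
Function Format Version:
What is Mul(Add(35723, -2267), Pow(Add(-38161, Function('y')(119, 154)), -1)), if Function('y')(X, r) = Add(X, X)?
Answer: Rational(-11152, 12641) ≈ -0.88221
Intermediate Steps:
Function('y')(X, r) = Mul(2, X)
Mul(Add(35723, -2267), Pow(Add(-38161, Function('y')(119, 154)), -1)) = Mul(Add(35723, -2267), Pow(Add(-38161, Mul(2, 119)), -1)) = Mul(33456, Pow(Add(-38161, 238), -1)) = Mul(33456, Pow(-37923, -1)) = Mul(33456, Rational(-1, 37923)) = Rational(-11152, 12641)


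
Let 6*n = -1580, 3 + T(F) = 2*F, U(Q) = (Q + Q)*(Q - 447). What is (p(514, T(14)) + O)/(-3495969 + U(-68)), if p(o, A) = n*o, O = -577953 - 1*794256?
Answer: 347899/790599 ≈ 0.44004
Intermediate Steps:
U(Q) = 2*Q*(-447 + Q) (U(Q) = (2*Q)*(-447 + Q) = 2*Q*(-447 + Q))
T(F) = -3 + 2*F
n = -790/3 (n = (1/6)*(-1580) = -790/3 ≈ -263.33)
O = -1372209 (O = -577953 - 794256 = -1372209)
p(o, A) = -790*o/3
(p(514, T(14)) + O)/(-3495969 + U(-68)) = (-790/3*514 - 1372209)/(-3495969 + 2*(-68)*(-447 - 68)) = (-406060/3 - 1372209)/(-3495969 + 2*(-68)*(-515)) = -4522687/(3*(-3495969 + 70040)) = -4522687/3/(-3425929) = -4522687/3*(-1/3425929) = 347899/790599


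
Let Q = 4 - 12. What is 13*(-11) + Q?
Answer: -151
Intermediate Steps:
Q = -8
13*(-11) + Q = 13*(-11) - 8 = -143 - 8 = -151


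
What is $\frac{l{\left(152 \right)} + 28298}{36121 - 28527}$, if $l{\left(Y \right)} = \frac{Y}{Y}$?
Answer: $\frac{28299}{7594} \approx 3.7265$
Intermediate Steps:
$l{\left(Y \right)} = 1$
$\frac{l{\left(152 \right)} + 28298}{36121 - 28527} = \frac{1 + 28298}{36121 - 28527} = \frac{28299}{7594}$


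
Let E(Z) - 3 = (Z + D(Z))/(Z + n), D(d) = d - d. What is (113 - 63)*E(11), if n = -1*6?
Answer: 260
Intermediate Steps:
D(d) = 0
n = -6
E(Z) = 3 + Z/(-6 + Z) (E(Z) = 3 + (Z + 0)/(Z - 6) = 3 + Z/(-6 + Z))
(113 - 63)*E(11) = (113 - 63)*(2*(-9 + 2*11)/(-6 + 11)) = 50*(2*(-9 + 22)/5) = 50*(2*(⅕)*13) = 50*(26/5) = 260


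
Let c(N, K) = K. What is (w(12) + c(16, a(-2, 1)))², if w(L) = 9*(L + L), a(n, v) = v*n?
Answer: 45796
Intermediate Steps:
a(n, v) = n*v
w(L) = 18*L (w(L) = 9*(2*L) = 18*L)
(w(12) + c(16, a(-2, 1)))² = (18*12 - 2*1)² = (216 - 2)² = 214² = 45796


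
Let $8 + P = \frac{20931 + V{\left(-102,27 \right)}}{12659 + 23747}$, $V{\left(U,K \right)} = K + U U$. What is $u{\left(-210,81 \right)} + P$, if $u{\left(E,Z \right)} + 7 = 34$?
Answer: $\frac{361538}{18203} \approx 19.861$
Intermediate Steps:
$V{\left(U,K \right)} = K + U^{2}$
$u{\left(E,Z \right)} = 27$ ($u{\left(E,Z \right)} = -7 + 34 = 27$)
$P = - \frac{129943}{18203}$ ($P = -8 + \frac{20931 + \left(27 + \left(-102\right)^{2}\right)}{12659 + 23747} = -8 + \frac{20931 + \left(27 + 10404\right)}{36406} = -8 + \left(20931 + 10431\right) \frac{1}{36406} = -8 + 31362 \cdot \frac{1}{36406} = -8 + \frac{15681}{18203} = - \frac{129943}{18203} \approx -7.1385$)
$u{\left(-210,81 \right)} + P = 27 - \frac{129943}{18203} = \frac{361538}{18203}$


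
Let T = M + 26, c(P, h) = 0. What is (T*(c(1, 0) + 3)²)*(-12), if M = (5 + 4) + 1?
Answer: -3888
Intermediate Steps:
M = 10 (M = 9 + 1 = 10)
T = 36 (T = 10 + 26 = 36)
(T*(c(1, 0) + 3)²)*(-12) = (36*(0 + 3)²)*(-12) = (36*3²)*(-12) = (36*9)*(-12) = 324*(-12) = -3888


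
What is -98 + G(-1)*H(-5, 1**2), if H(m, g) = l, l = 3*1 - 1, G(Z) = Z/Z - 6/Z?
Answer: -84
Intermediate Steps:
G(Z) = 1 - 6/Z
l = 2 (l = 3 - 1 = 2)
H(m, g) = 2
-98 + G(-1)*H(-5, 1**2) = -98 + ((-6 - 1)/(-1))*2 = -98 - 1*(-7)*2 = -98 + 7*2 = -98 + 14 = -84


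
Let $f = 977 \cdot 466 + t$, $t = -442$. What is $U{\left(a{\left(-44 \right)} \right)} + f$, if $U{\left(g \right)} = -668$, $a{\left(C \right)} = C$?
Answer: $454172$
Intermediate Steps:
$f = 454840$ ($f = 977 \cdot 466 - 442 = 455282 - 442 = 454840$)
$U{\left(a{\left(-44 \right)} \right)} + f = -668 + 454840 = 454172$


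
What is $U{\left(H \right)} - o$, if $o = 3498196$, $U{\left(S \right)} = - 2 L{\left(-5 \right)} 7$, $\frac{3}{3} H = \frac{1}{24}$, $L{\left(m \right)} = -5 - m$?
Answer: $-3498196$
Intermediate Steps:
$H = \frac{1}{24} \approx 0.041667$
$U{\left(S \right)} = 0$ ($U{\left(S \right)} = - 2 \left(-5 - -5\right) 7 = - 2 \left(-5 + 5\right) 7 = \left(-2\right) 0 \cdot 7 = 0 \cdot 7 = 0$)
$U{\left(H \right)} - o = 0 - 3498196 = -3498196$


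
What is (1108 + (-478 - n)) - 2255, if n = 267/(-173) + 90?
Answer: -296428/173 ≈ -1713.5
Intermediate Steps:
n = 15303/173 (n = 267*(-1/173) + 90 = -267/173 + 90 = 15303/173 ≈ 88.457)
(1108 + (-478 - n)) - 2255 = (1108 + (-478 - 1*15303/173)) - 2255 = (1108 + (-478 - 15303/173)) - 2255 = (1108 - 97997/173) - 2255 = 93687/173 - 2255 = -296428/173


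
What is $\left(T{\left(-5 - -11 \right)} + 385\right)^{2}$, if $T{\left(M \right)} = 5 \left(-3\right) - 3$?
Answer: $134689$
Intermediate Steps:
$T{\left(M \right)} = -18$ ($T{\left(M \right)} = -15 - 3 = -18$)
$\left(T{\left(-5 - -11 \right)} + 385\right)^{2} = \left(-18 + 385\right)^{2} = 367^{2} = 134689$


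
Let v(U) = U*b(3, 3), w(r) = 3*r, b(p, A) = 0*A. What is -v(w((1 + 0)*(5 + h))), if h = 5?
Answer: 0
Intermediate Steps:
b(p, A) = 0
v(U) = 0 (v(U) = U*0 = 0)
-v(w((1 + 0)*(5 + h))) = -1*0 = 0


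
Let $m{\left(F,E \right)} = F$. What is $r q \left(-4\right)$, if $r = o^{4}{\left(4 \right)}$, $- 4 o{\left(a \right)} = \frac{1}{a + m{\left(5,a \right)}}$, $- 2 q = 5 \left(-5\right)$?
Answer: $- \frac{25}{839808} \approx -2.9769 \cdot 10^{-5}$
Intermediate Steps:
$q = \frac{25}{2}$ ($q = - \frac{5 \left(-5\right)}{2} = \left(- \frac{1}{2}\right) \left(-25\right) = \frac{25}{2} \approx 12.5$)
$o{\left(a \right)} = - \frac{1}{4 \left(5 + a\right)}$ ($o{\left(a \right)} = - \frac{1}{4 \left(a + 5\right)} = - \frac{1}{4 \left(5 + a\right)}$)
$r = \frac{1}{1679616}$ ($r = \left(- \frac{1}{20 + 4 \cdot 4}\right)^{4} = \left(- \frac{1}{20 + 16}\right)^{4} = \left(- \frac{1}{36}\right)^{4} = \frac{1}{1679616} \approx 5.9537 \cdot 10^{-7}$)
$r q \left(-4\right) = \frac{1}{1679616} \cdot \frac{25}{2} \left(-4\right) = \frac{25}{3359232} \left(-4\right) = - \frac{25}{839808}$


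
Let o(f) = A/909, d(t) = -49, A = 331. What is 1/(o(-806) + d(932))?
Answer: -909/44210 ≈ -0.020561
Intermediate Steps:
o(f) = 331/909
1/(o(-806) + d(932)) = 1/(331/909 - 49) = 1/(-44210/909) = -909/44210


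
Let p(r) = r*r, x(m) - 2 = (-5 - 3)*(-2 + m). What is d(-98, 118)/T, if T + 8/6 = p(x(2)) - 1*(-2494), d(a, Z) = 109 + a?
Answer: 33/7490 ≈ 0.0044059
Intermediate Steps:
x(m) = 18 - 8*m (x(m) = 2 + (-5 - 3)*(-2 + m) = 2 - 8*(-2 + m) = 2 + (16 - 8*m) = 18 - 8*m)
p(r) = r²
T = 7490/3 (T = -4/3 + ((18 - 8*2)² - 1*(-2494)) = -4/3 + ((18 - 16)² + 2494) = -4/3 + (2² + 2494) = -4/3 + (4 + 2494) = -4/3 + 2498 = 7490/3 ≈ 2496.7)
d(-98, 118)/T = (109 - 98)/(7490/3) = 11*(3/7490) = 33/7490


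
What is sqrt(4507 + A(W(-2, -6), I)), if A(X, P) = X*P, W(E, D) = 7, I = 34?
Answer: sqrt(4745) ≈ 68.884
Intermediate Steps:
A(X, P) = P*X
sqrt(4507 + A(W(-2, -6), I)) = sqrt(4507 + 34*7) = sqrt(4507 + 238) = sqrt(4745)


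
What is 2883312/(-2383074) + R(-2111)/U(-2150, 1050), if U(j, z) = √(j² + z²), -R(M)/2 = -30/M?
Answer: -160184/132393 - 3*√2290/12085475 ≈ -1.2099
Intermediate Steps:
R(M) = 60/M (R(M) = -(-60)/M = 60/M)
2883312/(-2383074) + R(-2111)/U(-2150, 1050) = 2883312/(-2383074) + (60/(-2111))/(√((-2150)² + 1050²)) = 2883312*(-1/2383074) + (60*(-1/2111))/(√(4622500 + 1102500)) = -160184/132393 - 60*√2290/114500/2111 = -160184/132393 - 3*√2290/12085475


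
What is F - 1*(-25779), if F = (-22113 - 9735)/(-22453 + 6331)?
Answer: 69273481/2687 ≈ 25781.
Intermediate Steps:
F = 5308/2687 (F = -31848/(-16122) = -31848*(-1/16122) = 5308/2687 ≈ 1.9754)
F - 1*(-25779) = 5308/2687 - 1*(-25779) = 5308/2687 + 25779 = 69273481/2687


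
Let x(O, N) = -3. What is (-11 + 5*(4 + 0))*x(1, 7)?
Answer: -27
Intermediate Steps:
(-11 + 5*(4 + 0))*x(1, 7) = (-11 + 5*(4 + 0))*(-3) = (-11 + 5*4)*(-3) = (-11 + 20)*(-3) = 9*(-3) = -27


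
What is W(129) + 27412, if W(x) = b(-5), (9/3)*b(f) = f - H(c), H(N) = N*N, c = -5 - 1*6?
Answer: 27370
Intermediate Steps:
c = -11 (c = -5 - 6 = -11)
H(N) = N²
b(f) = -121/3 + f/3 (b(f) = (f - 1*(-11)²)/3 = (f - 1*121)/3 = (f - 121)/3 = (-121 + f)/3 = -121/3 + f/3)
W(x) = -42 (W(x) = -121/3 + (⅓)*(-5) = -121/3 - 5/3 = -42)
W(129) + 27412 = -42 + 27412 = 27370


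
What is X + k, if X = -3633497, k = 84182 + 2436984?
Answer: -1112331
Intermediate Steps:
k = 2521166
X + k = -3633497 + 2521166 = -1112331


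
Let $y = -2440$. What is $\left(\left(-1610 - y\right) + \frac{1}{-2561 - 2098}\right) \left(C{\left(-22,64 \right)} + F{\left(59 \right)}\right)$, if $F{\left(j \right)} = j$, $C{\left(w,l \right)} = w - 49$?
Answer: $- \frac{15467876}{1553} \approx -9960.0$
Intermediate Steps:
$C{\left(w,l \right)} = -49 + w$
$\left(\left(-1610 - y\right) + \frac{1}{-2561 - 2098}\right) \left(C{\left(-22,64 \right)} + F{\left(59 \right)}\right) = \left(\left(-1610 - -2440\right) + \frac{1}{-2561 - 2098}\right) \left(\left(-49 - 22\right) + 59\right) = \left(\left(-1610 + 2440\right) + \frac{1}{-4659}\right) \left(-71 + 59\right) = \left(830 - \frac{1}{4659}\right) \left(-12\right) = \frac{3866969}{4659} \left(-12\right) = - \frac{15467876}{1553}$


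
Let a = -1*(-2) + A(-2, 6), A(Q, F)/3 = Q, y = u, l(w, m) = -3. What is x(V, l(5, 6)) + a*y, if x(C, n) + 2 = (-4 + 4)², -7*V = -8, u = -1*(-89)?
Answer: -358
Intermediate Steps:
u = 89
y = 89
A(Q, F) = 3*Q
V = 8/7 (V = -⅐*(-8) = 8/7 ≈ 1.1429)
x(C, n) = -2 (x(C, n) = -2 + (-4 + 4)² = -2 + 0² = -2 + 0 = -2)
a = -4 (a = -1*(-2) + 3*(-2) = 2 - 6 = -4)
x(V, l(5, 6)) + a*y = -2 - 4*89 = -2 - 356 = -358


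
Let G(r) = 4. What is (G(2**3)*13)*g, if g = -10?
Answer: -520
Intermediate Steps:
(G(2**3)*13)*g = (4*13)*(-10) = 52*(-10) = -520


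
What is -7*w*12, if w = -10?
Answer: 840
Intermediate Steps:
-7*w*12 = -7*(-10)*12 = 70*12 = 840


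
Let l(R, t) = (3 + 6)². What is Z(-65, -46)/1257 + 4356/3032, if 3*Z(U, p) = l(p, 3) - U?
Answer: 4217287/2858418 ≈ 1.4754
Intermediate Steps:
l(R, t) = 81 (l(R, t) = 9² = 81)
Z(U, p) = 27 - U/3 (Z(U, p) = (81 - U)/3 = 27 - U/3)
Z(-65, -46)/1257 + 4356/3032 = (27 - ⅓*(-65))/1257 + 4356/3032 = (27 + 65/3)*(1/1257) + 4356*(1/3032) = (146/3)*(1/1257) + 1089/758 = 146/3771 + 1089/758 = 4217287/2858418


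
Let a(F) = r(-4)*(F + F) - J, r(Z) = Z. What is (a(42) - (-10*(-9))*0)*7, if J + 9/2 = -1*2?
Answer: -4613/2 ≈ -2306.5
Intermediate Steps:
J = -13/2 (J = -9/2 - 1*2 = -9/2 - 2 = -13/2 ≈ -6.5000)
a(F) = 13/2 - 8*F (a(F) = -4*(F + F) - 1*(-13/2) = -8*F + 13/2 = 13/2 - 8*F)
(a(42) - (-10*(-9))*0)*7 = ((13/2 - 8*42) - (-10*(-9))*0)*7 = ((13/2 - 336) - 90*0)*7 = (-659/2 - 1*0)*7 = (-659/2 + 0)*7 = -659/2*7 = -4613/2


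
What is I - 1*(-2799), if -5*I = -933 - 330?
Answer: 15258/5 ≈ 3051.6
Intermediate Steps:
I = 1263/5 (I = -(-933 - 330)/5 = -⅕*(-1263) = 1263/5 ≈ 252.60)
I - 1*(-2799) = 1263/5 - 1*(-2799) = 1263/5 + 2799 = 15258/5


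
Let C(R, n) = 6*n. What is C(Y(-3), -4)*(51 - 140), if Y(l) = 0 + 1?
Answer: 2136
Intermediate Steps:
Y(l) = 1
C(Y(-3), -4)*(51 - 140) = (6*(-4))*(51 - 140) = -24*(-89) = 2136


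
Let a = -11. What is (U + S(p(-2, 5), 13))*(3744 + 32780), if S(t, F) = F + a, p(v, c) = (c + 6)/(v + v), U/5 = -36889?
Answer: -6736596132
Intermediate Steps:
U = -184445 (U = 5*(-36889) = -184445)
p(v, c) = (6 + c)/(2*v) (p(v, c) = (6 + c)/((2*v)) = (6 + c)*(1/(2*v)) = (6 + c)/(2*v))
S(t, F) = -11 + F (S(t, F) = F - 11 = -11 + F)
(U + S(p(-2, 5), 13))*(3744 + 32780) = (-184445 + (-11 + 13))*(3744 + 32780) = (-184445 + 2)*36524 = -184443*36524 = -6736596132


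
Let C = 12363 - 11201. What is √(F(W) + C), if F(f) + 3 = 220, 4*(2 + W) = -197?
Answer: √1379 ≈ 37.135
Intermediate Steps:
W = -205/4 (W = -2 + (¼)*(-197) = -2 - 197/4 = -205/4 ≈ -51.250)
C = 1162
F(f) = 217 (F(f) = -3 + 220 = 217)
√(F(W) + C) = √(217 + 1162) = √1379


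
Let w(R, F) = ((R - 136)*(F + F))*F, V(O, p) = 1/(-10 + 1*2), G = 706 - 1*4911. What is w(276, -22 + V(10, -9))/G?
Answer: -219303/6728 ≈ -32.596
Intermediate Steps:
G = -4205 (G = 706 - 4911 = -4205)
V(O, p) = -⅛ (V(O, p) = 1/(-10 + 2) = 1/(-8) = -⅛)
w(R, F) = 2*F²*(-136 + R) (w(R, F) = ((-136 + R)*(2*F))*F = (2*F*(-136 + R))*F = 2*F²*(-136 + R))
w(276, -22 + V(10, -9))/G = (2*(-22 - ⅛)²*(-136 + 276))/(-4205) = (2*(-177/8)²*140)*(-1/4205) = (2*(31329/64)*140)*(-1/4205) = (1096515/8)*(-1/4205) = -219303/6728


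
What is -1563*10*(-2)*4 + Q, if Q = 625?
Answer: 125665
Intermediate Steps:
-1563*10*(-2)*4 + Q = -1563*10*(-2)*4 + 625 = -(-31260)*4 + 625 = -1563*(-80) + 625 = 125040 + 625 = 125665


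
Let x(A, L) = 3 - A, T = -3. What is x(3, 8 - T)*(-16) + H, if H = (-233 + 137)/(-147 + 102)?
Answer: 32/15 ≈ 2.1333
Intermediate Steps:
H = 32/15 (H = -96/(-45) = -96*(-1/45) = 32/15 ≈ 2.1333)
x(3, 8 - T)*(-16) + H = (3 - 1*3)*(-16) + 32/15 = (3 - 3)*(-16) + 32/15 = 0*(-16) + 32/15 = 0 + 32/15 = 32/15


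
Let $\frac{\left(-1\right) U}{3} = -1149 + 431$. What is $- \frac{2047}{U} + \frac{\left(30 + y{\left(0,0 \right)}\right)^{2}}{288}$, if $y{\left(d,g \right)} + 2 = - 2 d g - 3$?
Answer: $\frac{126119}{103392} \approx 1.2198$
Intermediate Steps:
$y{\left(d,g \right)} = -5 - 2 d g$ ($y{\left(d,g \right)} = -2 + \left(- 2 d g - 3\right) = -2 - \left(3 + 2 d g\right) = -5 - 2 d g$)
$U = 2154$ ($U = - 3 \left(-1149 + 431\right) = \left(-3\right) \left(-718\right) = 2154$)
$- \frac{2047}{U} + \frac{\left(30 + y{\left(0,0 \right)}\right)^{2}}{288} = - \frac{2047}{2154} + \frac{\left(30 - \left(5 + 0 \cdot 0\right)\right)^{2}}{288} = \left(-2047\right) \frac{1}{2154} + \left(30 + \left(-5 + 0\right)\right)^{2} \cdot \frac{1}{288} = - \frac{2047}{2154} + \left(30 - 5\right)^{2} \cdot \frac{1}{288} = - \frac{2047}{2154} + 25^{2} \cdot \frac{1}{288} = - \frac{2047}{2154} + 625 \cdot \frac{1}{288} = - \frac{2047}{2154} + \frac{625}{288} = \frac{126119}{103392}$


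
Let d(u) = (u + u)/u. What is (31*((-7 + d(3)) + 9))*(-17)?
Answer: -2108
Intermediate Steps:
d(u) = 2 (d(u) = (2*u)/u = 2)
(31*((-7 + d(3)) + 9))*(-17) = (31*((-7 + 2) + 9))*(-17) = (31*(-5 + 9))*(-17) = (31*4)*(-17) = 124*(-17) = -2108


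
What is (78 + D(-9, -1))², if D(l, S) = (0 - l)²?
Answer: 25281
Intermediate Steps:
D(l, S) = l² (D(l, S) = (-l)² = l²)
(78 + D(-9, -1))² = (78 + (-9)²)² = (78 + 81)² = 159² = 25281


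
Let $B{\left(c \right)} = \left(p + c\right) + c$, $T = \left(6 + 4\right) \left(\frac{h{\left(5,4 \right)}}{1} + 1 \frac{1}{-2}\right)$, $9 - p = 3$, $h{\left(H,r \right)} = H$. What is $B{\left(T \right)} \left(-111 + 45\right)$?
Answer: $-6336$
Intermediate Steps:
$p = 6$ ($p = 9 - 3 = 6$)
$T = 45$ ($T = \left(6 + 4\right) \left(\frac{5}{1} + 1 \frac{1}{-2}\right) = 10 \left(5 \cdot 1 + 1 \left(- \frac{1}{2}\right)\right) = 10 \left(5 - \frac{1}{2}\right) = 10 \cdot \frac{9}{2} = 45$)
$B{\left(c \right)} = 6 + 2 c$ ($B{\left(c \right)} = \left(6 + c\right) + c = 6 + 2 c$)
$B{\left(T \right)} \left(-111 + 45\right) = \left(6 + 2 \cdot 45\right) \left(-111 + 45\right) = \left(6 + 90\right) \left(-66\right) = 96 \left(-66\right) = -6336$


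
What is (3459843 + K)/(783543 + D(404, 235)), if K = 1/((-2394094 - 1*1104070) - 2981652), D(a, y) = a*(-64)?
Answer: 22419146028887/4909672345592 ≈ 4.5663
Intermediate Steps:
D(a, y) = -64*a
K = -1/6479816 (K = 1/((-2394094 - 1104070) - 2981652) = 1/(-3498164 - 2981652) = 1/(-6479816) = -1/6479816 ≈ -1.5433e-7)
(3459843 + K)/(783543 + D(404, 235)) = (3459843 - 1/6479816)/(783543 - 64*404) = 22419146028887/(6479816*(783543 - 25856)) = (22419146028887/6479816)/757687 = (22419146028887/6479816)*(1/757687) = 22419146028887/4909672345592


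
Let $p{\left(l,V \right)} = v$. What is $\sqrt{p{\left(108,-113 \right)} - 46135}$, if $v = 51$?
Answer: $2 i \sqrt{11521} \approx 214.67 i$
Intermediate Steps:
$p{\left(l,V \right)} = 51$
$\sqrt{p{\left(108,-113 \right)} - 46135} = \sqrt{51 - 46135} = \sqrt{-46084} = 2 i \sqrt{11521}$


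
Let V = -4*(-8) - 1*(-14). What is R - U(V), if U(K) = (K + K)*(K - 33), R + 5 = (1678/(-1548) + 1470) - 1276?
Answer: -780257/774 ≈ -1008.1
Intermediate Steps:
V = 46 (V = 32 + 14 = 46)
R = 145447/774 (R = -5 + ((1678/(-1548) + 1470) - 1276) = -5 + ((1678*(-1/1548) + 1470) - 1276) = -5 + ((-839/774 + 1470) - 1276) = -5 + (1136941/774 - 1276) = -5 + 149317/774 = 145447/774 ≈ 187.92)
U(K) = 2*K*(-33 + K) (U(K) = (2*K)*(-33 + K) = 2*K*(-33 + K))
R - U(V) = 145447/774 - 2*46*(-33 + 46) = 145447/774 - 2*46*13 = 145447/774 - 1*1196 = 145447/774 - 1196 = -780257/774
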